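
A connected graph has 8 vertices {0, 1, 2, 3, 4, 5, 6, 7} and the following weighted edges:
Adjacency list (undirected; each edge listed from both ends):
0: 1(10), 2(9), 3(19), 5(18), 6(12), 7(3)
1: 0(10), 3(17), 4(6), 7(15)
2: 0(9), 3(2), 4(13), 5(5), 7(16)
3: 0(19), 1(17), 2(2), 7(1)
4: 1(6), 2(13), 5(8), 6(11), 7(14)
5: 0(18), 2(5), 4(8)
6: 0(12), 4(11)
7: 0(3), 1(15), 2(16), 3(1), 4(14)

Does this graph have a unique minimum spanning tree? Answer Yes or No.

Yes

Kruskal's algorithm — process edges by increasing weight (ties by edge label):
3—7 (1): add — endpoints in different components.
2—3 (2): add — endpoints in different components.
0—7 (3): add — endpoints in different components.
2—5 (5): add — endpoints in different components.
1—4 (6): add — endpoints in different components.
4—5 (8): add — endpoints in different components.
0—2 (9): skip — 0 and 2 already connected.
0—1 (10): skip — 0 and 1 already connected.
4—6 (11): add — endpoints in different components.
Every non-tree edge has weight strictly greater than the heaviest edge on the tree path between its endpoints, so the MST is unique.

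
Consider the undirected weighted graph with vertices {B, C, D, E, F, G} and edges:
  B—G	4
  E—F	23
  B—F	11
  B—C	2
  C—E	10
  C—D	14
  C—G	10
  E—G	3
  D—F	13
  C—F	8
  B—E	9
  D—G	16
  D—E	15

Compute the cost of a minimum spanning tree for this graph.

Kruskal's algorithm — process edges by increasing weight (ties by edge label):
B—C (2): add. Components now {B,C} {D} {E} {F} {G}
E—G (3): add. Components now {B,C} {D} {E,G} {F}
B—G (4): add. Components now {B,C,E,G} {D} {F}
C—F (8): add. Components now {B,C,E,F,G} {D}
B—E (9): skip — B and E already connected.
C—E (10): skip — C and E already connected.
C—G (10): skip — C and G already connected.
B—F (11): skip — B and F already connected.
D—F (13): add. Components now {B,C,D,E,F,G}
MST edges: B—C, E—G, B—G, C—F, D—F; total weight 2+3+4+8+13 = 30.

30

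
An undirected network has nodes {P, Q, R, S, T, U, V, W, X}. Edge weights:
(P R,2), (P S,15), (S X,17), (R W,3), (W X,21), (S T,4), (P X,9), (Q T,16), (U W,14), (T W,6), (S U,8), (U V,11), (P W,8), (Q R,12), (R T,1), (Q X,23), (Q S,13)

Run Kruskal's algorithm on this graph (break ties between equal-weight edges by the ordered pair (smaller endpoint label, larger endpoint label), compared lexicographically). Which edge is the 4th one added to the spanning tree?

S-T

Sort edges by weight, then run Kruskal:
R T (1): add — endpoints in different components.
P R (2): add — endpoints in different components.
R W (3): add — endpoints in different components.
S T (4): add — endpoints in different components.
T W (6): skip — T and W already connected.
P W (8): skip — P and W already connected.
S U (8): add — endpoints in different components.
P X (9): add — endpoints in different components.
U V (11): add — endpoints in different components.
Q R (12): add — endpoints in different components.
The 4th edge added is S T.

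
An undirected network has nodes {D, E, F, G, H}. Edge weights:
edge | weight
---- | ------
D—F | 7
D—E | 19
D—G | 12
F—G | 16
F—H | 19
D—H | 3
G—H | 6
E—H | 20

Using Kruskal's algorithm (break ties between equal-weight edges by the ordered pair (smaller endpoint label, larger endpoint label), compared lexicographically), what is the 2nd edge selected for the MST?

Sort edges by weight, then run Kruskal:
D—H (3): add. Components now {D,H} {E} {F} {G}
G—H (6): add. Components now {D,G,H} {E} {F}
D—F (7): add. Components now {D,F,G,H} {E}
D—G (12): skip — D and G already connected.
F—G (16): skip — F and G already connected.
D—E (19): add. Components now {D,E,F,G,H}
The 2nd edge added is G—H.

G-H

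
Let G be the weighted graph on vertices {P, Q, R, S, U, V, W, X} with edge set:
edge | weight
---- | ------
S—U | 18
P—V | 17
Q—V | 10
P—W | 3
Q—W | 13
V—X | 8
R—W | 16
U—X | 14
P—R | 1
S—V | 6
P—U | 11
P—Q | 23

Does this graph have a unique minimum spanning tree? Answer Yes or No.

Yes

Sort edges by weight, then run Kruskal:
P—R (1): add — endpoints in different components.
P—W (3): add — endpoints in different components.
S—V (6): add — endpoints in different components.
V—X (8): add — endpoints in different components.
Q—V (10): add — endpoints in different components.
P—U (11): add — endpoints in different components.
Q—W (13): add — endpoints in different components.
Every non-tree edge has weight strictly greater than the heaviest edge on the tree path between its endpoints, so the MST is unique.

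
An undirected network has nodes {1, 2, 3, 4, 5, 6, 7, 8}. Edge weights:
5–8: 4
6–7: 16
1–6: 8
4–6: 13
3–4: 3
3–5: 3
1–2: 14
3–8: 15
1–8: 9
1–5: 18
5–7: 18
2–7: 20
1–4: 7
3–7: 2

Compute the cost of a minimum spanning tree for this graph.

41

Sort edges by weight, then run Kruskal:
3–7 (2): add — endpoints in different components.
3–4 (3): add — endpoints in different components.
3–5 (3): add — endpoints in different components.
5–8 (4): add — endpoints in different components.
1–4 (7): add — endpoints in different components.
1–6 (8): add — endpoints in different components.
1–8 (9): skip — 1 and 8 already connected.
4–6 (13): skip — 4 and 6 already connected.
1–2 (14): add — endpoints in different components.
MST edges: 3–7, 3–4, 3–5, 5–8, 1–4, 1–6, 1–2; total weight 2+3+3+4+7+8+14 = 41.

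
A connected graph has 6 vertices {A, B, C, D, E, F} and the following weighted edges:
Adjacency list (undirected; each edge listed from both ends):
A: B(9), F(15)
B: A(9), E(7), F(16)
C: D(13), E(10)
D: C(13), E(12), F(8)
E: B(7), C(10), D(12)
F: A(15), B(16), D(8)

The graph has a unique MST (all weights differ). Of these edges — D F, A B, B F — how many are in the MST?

2

Kruskal's algorithm — process edges by increasing weight (ties by edge label):
B E (7): add — endpoints in different components.
D F (8): add — endpoints in different components.
A B (9): add — endpoints in different components.
C E (10): add — endpoints in different components.
D E (12): add — endpoints in different components.
MST edge set: {B E, D F, A B, C E, D E}.
Of the listed edges, {D F, A B} are in the MST → 2.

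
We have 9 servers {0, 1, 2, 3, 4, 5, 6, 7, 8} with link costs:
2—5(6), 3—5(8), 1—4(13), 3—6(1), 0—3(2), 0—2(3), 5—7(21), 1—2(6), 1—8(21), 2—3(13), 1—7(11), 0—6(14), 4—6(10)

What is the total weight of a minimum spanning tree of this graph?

Prim, starting at 6.
Step 1: frontier [3—6 1, 4—6 10, 0—6 14] → take 3—6 (1); add 3.
Step 2: frontier [0—3 2, 3—5 8, 2—3 13, 4—6 10, 0—6 14] → take 0—3 (2); add 0.
Step 3: frontier [0—2 3, 3—5 8, 2—3 13, 4—6 10] → take 0—2 (3); add 2.
Step 4: frontier [1—2 6, 2—5 6, 3—5 8, 4—6 10] → take 1—2 (6); add 1.
Step 5: frontier [1—7 11, 1—4 13, 1—8 21, 2—5 6, 3—5 8, 4—6 10] → take 2—5 (6); add 5.
Step 6: frontier [1—7 11, 1—4 13, 1—8 21, 5—7 21, 4—6 10] → take 4—6 (10); add 4.
Step 7: frontier [1—7 11, 1—8 21, 5—7 21] → take 1—7 (11); add 7.
Step 8: frontier [1—8 21] → take 1—8 (21); add 8.
MST edges: 3—6, 0—3, 0—2, 1—2, 2—5, 4—6, 1—7, 1—8; total weight 1+2+3+6+6+10+11+21 = 60.

60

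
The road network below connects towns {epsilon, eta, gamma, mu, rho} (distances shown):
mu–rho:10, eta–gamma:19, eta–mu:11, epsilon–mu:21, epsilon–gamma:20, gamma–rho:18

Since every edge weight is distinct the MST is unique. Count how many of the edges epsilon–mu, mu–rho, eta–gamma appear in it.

Kruskal: consider edges lightest-first.
mu–rho (10): add — endpoints in different components.
eta–mu (11): add — endpoints in different components.
gamma–rho (18): add — endpoints in different components.
eta–gamma (19): skip — eta and gamma already connected.
epsilon–gamma (20): add — endpoints in different components.
MST edge set: {mu–rho, eta–mu, gamma–rho, epsilon–gamma}.
Of the listed edges, {mu–rho} are in the MST → 1.

1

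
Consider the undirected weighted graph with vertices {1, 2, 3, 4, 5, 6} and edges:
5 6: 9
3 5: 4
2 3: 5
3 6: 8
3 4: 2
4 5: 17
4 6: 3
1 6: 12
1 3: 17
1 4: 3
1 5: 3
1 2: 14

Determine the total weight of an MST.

16

Grow the tree from 2 using Prim:
Step 1: frontier [2 3 5, 1 2 14] → take 2 3 (5); add 3.
Step 2: frontier [1 2 14, 3 4 2, 3 5 4, 3 6 8, 1 3 17] → take 3 4 (2); add 4.
Step 3: frontier [1 2 14, 3 5 4, 3 6 8, 1 3 17, 1 4 3, 4 6 3, 4 5 17] → take 1 4 (3); add 1.
Step 4: frontier [1 5 3, 1 6 12, 3 5 4, 3 6 8, 4 6 3, 4 5 17] → take 1 5 (3); add 5.
Step 5: frontier [1 6 12, 3 6 8, 4 6 3, 5 6 9] → take 4 6 (3); add 6.
MST edges: 2 3, 3 4, 1 4, 1 5, 4 6; total weight 5+2+3+3+3 = 16.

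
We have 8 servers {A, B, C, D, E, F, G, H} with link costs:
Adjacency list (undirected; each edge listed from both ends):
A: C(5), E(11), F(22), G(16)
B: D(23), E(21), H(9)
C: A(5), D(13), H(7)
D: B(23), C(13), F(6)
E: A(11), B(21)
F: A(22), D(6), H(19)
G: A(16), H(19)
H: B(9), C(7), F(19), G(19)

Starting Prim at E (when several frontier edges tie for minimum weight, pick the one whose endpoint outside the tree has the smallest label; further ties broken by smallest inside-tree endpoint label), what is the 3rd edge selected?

C-H

Prim, starting at E.
Step 1: frontier [A-E 11, B-E 21] → take A-E (11); add A.
Step 2: frontier [A-C 5, A-G 16, A-F 22, B-E 21] → take A-C (5); add C.
Step 3: frontier [A-G 16, A-F 22, C-H 7, C-D 13, B-E 21] → take C-H (7); add H.
Step 4: frontier [A-G 16, A-F 22, C-D 13, B-E 21, B-H 9, F-H 19, G-H 19] → take B-H (9); add B.
Step 5: frontier [A-G 16, A-F 22, B-D 23, C-D 13, F-H 19, G-H 19] → take C-D (13); add D.
Step 6: frontier [A-G 16, A-F 22, D-F 6, F-H 19, G-H 19] → take D-F (6); add F.
Step 7: frontier [A-G 16, G-H 19] → take A-G (16); add G.
The 3rd edge added is C-H.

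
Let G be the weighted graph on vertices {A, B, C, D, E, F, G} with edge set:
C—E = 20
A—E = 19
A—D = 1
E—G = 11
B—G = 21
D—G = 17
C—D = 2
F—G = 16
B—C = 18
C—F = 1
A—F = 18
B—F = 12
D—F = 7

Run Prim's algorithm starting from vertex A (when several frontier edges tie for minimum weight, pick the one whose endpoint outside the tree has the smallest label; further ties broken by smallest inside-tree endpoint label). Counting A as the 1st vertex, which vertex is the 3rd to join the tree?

Grow the tree from A using Prim:
Step 1: frontier [A—D 1, A—F 18, A—E 19] → take A—D (1); add D.
Step 2: frontier [A—F 18, A—E 19, C—D 2, D—F 7, D—G 17] → take C—D (2); add C.
Step 3: frontier [A—F 18, A—E 19, C—F 1, B—C 18, C—E 20, D—F 7, D—G 17] → take C—F (1); add F.
Step 4: frontier [A—E 19, B—C 18, C—E 20, D—G 17, B—F 12, F—G 16] → take B—F (12); add B.
Step 5: frontier [A—E 19, B—G 21, C—E 20, D—G 17, F—G 16] → take F—G (16); add G.
Step 6: frontier [A—E 19, C—E 20, E—G 11] → take E—G (11); add E.
Vertex order: A, D, C, F, B, G, E. The 3rd vertex is C.

C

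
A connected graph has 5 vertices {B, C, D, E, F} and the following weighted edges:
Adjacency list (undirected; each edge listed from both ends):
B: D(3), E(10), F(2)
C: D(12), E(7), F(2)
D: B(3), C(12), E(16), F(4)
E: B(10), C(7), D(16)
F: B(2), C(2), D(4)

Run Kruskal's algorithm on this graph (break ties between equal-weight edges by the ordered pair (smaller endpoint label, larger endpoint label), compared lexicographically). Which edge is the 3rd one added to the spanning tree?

Sort edges by weight, then run Kruskal:
B-F (2): add — endpoints in different components.
C-F (2): add — endpoints in different components.
B-D (3): add — endpoints in different components.
D-F (4): skip — D and F already connected.
C-E (7): add — endpoints in different components.
The 3rd edge added is B-D.

B-D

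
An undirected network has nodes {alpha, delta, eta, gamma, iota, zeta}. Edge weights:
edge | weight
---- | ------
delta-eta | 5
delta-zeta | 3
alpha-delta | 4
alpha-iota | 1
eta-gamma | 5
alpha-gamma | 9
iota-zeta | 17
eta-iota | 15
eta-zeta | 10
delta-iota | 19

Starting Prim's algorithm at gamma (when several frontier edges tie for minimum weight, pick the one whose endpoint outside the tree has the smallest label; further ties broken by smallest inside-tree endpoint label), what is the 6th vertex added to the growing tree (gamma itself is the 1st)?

Prim, starting at gamma.
Step 1: frontier [eta-gamma 5, alpha-gamma 9] → take eta-gamma (5); add eta.
Step 2: frontier [delta-eta 5, eta-zeta 10, eta-iota 15, alpha-gamma 9] → take delta-eta (5); add delta.
Step 3: frontier [delta-zeta 3, alpha-delta 4, delta-iota 19, eta-zeta 10, eta-iota 15, alpha-gamma 9] → take delta-zeta (3); add zeta.
Step 4: frontier [alpha-delta 4, delta-iota 19, eta-iota 15, alpha-gamma 9, iota-zeta 17] → take alpha-delta (4); add alpha.
Step 5: frontier [alpha-iota 1, delta-iota 19, eta-iota 15, iota-zeta 17] → take alpha-iota (1); add iota.
Vertex order: gamma, eta, delta, zeta, alpha, iota. The 6th vertex is iota.

iota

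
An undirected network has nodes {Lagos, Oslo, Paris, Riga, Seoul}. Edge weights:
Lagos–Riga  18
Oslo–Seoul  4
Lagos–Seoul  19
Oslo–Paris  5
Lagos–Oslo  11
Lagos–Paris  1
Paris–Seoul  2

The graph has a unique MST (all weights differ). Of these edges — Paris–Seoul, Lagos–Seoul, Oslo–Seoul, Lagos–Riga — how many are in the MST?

3

Sort edges by weight, then run Kruskal:
Lagos–Paris (1): add. Components now {Lagos,Paris} {Seoul} {Oslo} {Riga}
Paris–Seoul (2): add. Components now {Lagos,Paris,Seoul} {Oslo} {Riga}
Oslo–Seoul (4): add. Components now {Lagos,Oslo,Paris,Seoul} {Riga}
Oslo–Paris (5): skip — Paris and Oslo already connected.
Lagos–Oslo (11): skip — Oslo and Lagos already connected.
Lagos–Riga (18): add. Components now {Lagos,Oslo,Paris,Riga,Seoul}
MST edge set: {Lagos–Paris, Paris–Seoul, Oslo–Seoul, Lagos–Riga}.
Of the listed edges, {Paris–Seoul, Oslo–Seoul, Lagos–Riga} are in the MST → 3.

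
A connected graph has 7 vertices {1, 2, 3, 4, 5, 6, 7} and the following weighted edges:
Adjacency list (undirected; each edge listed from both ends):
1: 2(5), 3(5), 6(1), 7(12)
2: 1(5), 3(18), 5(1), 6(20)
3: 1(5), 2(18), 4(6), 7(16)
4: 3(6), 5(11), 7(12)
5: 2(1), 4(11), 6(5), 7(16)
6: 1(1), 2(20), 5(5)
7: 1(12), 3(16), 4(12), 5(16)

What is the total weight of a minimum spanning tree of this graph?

Prim, starting at 4.
Step 1: frontier [3 4 6, 4 5 11, 4 7 12] → take 3 4 (6); add 3.
Step 2: frontier [1 3 5, 3 7 16, 2 3 18, 4 5 11, 4 7 12] → take 1 3 (5); add 1.
Step 3: frontier [1 6 1, 1 2 5, 1 7 12, 3 7 16, 2 3 18, 4 5 11, 4 7 12] → take 1 6 (1); add 6.
Step 4: frontier [1 2 5, 1 7 12, 3 7 16, 2 3 18, 4 5 11, 4 7 12, 5 6 5, 2 6 20] → take 1 2 (5); add 2.
Step 5: frontier [1 7 12, 2 5 1, 3 7 16, 4 5 11, 4 7 12, 5 6 5] → take 2 5 (1); add 5.
Step 6: frontier [1 7 12, 3 7 16, 4 7 12, 5 7 16] → take 1 7 (12); add 7.
MST edges: 3 4, 1 3, 1 6, 1 2, 2 5, 1 7; total weight 6+5+1+5+1+12 = 30.

30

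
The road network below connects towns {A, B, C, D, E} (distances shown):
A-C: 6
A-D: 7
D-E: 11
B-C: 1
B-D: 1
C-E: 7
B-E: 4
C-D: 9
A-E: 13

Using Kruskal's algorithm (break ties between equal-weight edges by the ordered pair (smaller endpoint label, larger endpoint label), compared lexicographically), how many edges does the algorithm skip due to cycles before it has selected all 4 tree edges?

0

Sort edges by weight, then run Kruskal:
B-C (1): add. Components now {A} {B,C} {D} {E}
B-D (1): add. Components now {A} {B,C,D} {E}
B-E (4): add. Components now {A} {B,C,D,E}
A-C (6): add. Components now {A,B,C,D,E}
Edges rejected before the tree was complete: 0.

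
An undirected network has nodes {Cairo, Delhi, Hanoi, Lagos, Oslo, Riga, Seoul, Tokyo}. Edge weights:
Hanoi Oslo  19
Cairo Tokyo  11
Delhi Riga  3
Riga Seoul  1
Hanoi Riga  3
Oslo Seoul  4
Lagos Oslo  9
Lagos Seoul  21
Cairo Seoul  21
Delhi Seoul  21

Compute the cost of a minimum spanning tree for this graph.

52

Sort edges by weight, then run Kruskal:
Riga Seoul (1): add — endpoints in different components.
Delhi Riga (3): add — endpoints in different components.
Hanoi Riga (3): add — endpoints in different components.
Oslo Seoul (4): add — endpoints in different components.
Lagos Oslo (9): add — endpoints in different components.
Cairo Tokyo (11): add — endpoints in different components.
Hanoi Oslo (19): skip — Hanoi and Oslo already connected.
Cairo Seoul (21): add — endpoints in different components.
MST edges: Riga Seoul, Delhi Riga, Hanoi Riga, Oslo Seoul, Lagos Oslo, Cairo Tokyo, Cairo Seoul; total weight 1+3+3+4+9+11+21 = 52.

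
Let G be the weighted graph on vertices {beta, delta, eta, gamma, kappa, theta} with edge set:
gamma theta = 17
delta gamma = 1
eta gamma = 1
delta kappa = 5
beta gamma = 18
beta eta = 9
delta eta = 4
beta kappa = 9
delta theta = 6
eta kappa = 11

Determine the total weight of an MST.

22

Kruskal: consider edges lightest-first.
delta gamma (1): add — endpoints in different components.
eta gamma (1): add — endpoints in different components.
delta eta (4): skip — eta and delta already connected.
delta kappa (5): add — endpoints in different components.
delta theta (6): add — endpoints in different components.
beta eta (9): add — endpoints in different components.
MST edges: delta gamma, eta gamma, delta kappa, delta theta, beta eta; total weight 1+1+5+6+9 = 22.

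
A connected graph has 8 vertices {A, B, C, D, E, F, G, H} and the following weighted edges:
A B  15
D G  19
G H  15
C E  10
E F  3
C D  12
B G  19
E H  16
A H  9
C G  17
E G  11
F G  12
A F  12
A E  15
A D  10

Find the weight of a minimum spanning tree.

Sort edges by weight, then run Kruskal:
E F (3): add — endpoints in different components.
A H (9): add — endpoints in different components.
A D (10): add — endpoints in different components.
C E (10): add — endpoints in different components.
E G (11): add — endpoints in different components.
A F (12): add — endpoints in different components.
C D (12): skip — C and D already connected.
F G (12): skip — F and G already connected.
A B (15): add — endpoints in different components.
MST edges: E F, A H, A D, C E, E G, A F, A B; total weight 3+9+10+10+11+12+15 = 70.

70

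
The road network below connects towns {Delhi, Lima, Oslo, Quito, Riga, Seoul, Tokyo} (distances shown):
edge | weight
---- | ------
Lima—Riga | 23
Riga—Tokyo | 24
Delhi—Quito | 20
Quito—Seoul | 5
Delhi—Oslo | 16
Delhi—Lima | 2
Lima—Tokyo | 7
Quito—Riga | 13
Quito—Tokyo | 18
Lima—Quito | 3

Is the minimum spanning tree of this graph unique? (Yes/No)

Kruskal: consider edges lightest-first.
Delhi—Lima (2): add — endpoints in different components.
Lima—Quito (3): add — endpoints in different components.
Quito—Seoul (5): add — endpoints in different components.
Lima—Tokyo (7): add — endpoints in different components.
Quito—Riga (13): add — endpoints in different components.
Delhi—Oslo (16): add — endpoints in different components.
Every non-tree edge has weight strictly greater than the heaviest edge on the tree path between its endpoints, so the MST is unique.

Yes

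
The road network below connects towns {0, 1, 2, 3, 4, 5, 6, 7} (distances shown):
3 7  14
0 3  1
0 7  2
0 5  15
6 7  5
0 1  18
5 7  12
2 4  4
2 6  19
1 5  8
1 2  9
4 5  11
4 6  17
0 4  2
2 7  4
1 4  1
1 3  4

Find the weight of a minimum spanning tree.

Grow the tree from 2 using Prim:
Step 1: cheapest edge leaving the tree is 2 4 (4); add 4.
Step 2: cheapest edge leaving the tree is 1 4 (1); add 1.
Step 3: cheapest edge leaving the tree is 0 4 (2); add 0.
Step 4: cheapest edge leaving the tree is 0 3 (1); add 3.
Step 5: cheapest edge leaving the tree is 0 7 (2); add 7.
Step 6: cheapest edge leaving the tree is 6 7 (5); add 6.
Step 7: cheapest edge leaving the tree is 1 5 (8); add 5.
MST edges: 2 4, 1 4, 0 4, 0 3, 0 7, 6 7, 1 5; total weight 4+1+2+1+2+5+8 = 23.

23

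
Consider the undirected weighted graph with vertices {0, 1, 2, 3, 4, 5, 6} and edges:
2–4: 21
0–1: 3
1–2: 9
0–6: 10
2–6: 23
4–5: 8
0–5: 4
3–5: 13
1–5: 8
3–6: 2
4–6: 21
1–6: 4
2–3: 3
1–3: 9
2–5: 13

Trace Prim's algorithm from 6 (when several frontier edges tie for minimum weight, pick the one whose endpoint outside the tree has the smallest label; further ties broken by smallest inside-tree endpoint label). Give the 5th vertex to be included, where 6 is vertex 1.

0

Grow the tree from 6 using Prim:
Step 1: cheapest edge leaving the tree is 3–6 (2); add 3.
Step 2: cheapest edge leaving the tree is 2–3 (3); add 2.
Step 3: cheapest edge leaving the tree is 1–6 (4); add 1.
Step 4: cheapest edge leaving the tree is 0–1 (3); add 0.
Step 5: cheapest edge leaving the tree is 0–5 (4); add 5.
Step 6: cheapest edge leaving the tree is 4–5 (8); add 4.
Vertex order: 6, 3, 2, 1, 0, 5, 4. The 5th vertex is 0.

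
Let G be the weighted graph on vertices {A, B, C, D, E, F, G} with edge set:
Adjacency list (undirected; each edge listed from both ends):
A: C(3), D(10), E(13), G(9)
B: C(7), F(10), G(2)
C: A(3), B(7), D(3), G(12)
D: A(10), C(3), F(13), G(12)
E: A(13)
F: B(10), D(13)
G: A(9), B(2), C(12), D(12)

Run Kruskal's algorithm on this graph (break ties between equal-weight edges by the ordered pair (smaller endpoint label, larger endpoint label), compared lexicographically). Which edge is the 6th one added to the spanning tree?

A-E

Kruskal: consider edges lightest-first.
B-G (2): add — endpoints in different components.
A-C (3): add — endpoints in different components.
C-D (3): add — endpoints in different components.
B-C (7): add — endpoints in different components.
A-G (9): skip — A and G already connected.
A-D (10): skip — A and D already connected.
B-F (10): add — endpoints in different components.
C-G (12): skip — C and G already connected.
D-G (12): skip — D and G already connected.
A-E (13): add — endpoints in different components.
The 6th edge added is A-E.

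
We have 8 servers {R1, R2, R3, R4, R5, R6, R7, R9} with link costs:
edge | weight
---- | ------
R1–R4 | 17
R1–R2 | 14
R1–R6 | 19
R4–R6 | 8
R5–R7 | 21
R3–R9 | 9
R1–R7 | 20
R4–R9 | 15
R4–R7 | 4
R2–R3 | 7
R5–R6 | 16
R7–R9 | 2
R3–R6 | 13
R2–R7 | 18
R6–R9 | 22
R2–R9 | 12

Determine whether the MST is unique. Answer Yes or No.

Yes

Kruskal's algorithm — process edges by increasing weight (ties by edge label):
R7–R9 (2): add — endpoints in different components.
R4–R7 (4): add — endpoints in different components.
R2–R3 (7): add — endpoints in different components.
R4–R6 (8): add — endpoints in different components.
R3–R9 (9): add — endpoints in different components.
R2–R9 (12): skip — R9 and R2 already connected.
R3–R6 (13): skip — R6 and R3 already connected.
R1–R2 (14): add — endpoints in different components.
R4–R9 (15): skip — R4 and R9 already connected.
R5–R6 (16): add — endpoints in different components.
Every non-tree edge has weight strictly greater than the heaviest edge on the tree path between its endpoints, so the MST is unique.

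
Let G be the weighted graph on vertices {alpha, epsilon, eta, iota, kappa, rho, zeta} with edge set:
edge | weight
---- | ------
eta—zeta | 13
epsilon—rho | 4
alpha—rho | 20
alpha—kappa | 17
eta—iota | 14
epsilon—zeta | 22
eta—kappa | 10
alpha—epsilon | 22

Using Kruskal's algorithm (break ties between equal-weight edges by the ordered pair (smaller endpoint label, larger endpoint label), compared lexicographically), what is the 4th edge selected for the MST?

eta-iota

Kruskal: consider edges lightest-first.
epsilon—rho (4): add. Components now {kappa} {iota} {epsilon,rho} {alpha} {zeta} {eta}
eta—kappa (10): add. Components now {eta,kappa} {iota} {epsilon,rho} {alpha} {zeta}
eta—zeta (13): add. Components now {eta,kappa,zeta} {iota} {epsilon,rho} {alpha}
eta—iota (14): add. Components now {eta,iota,kappa,zeta} {epsilon,rho} {alpha}
alpha—kappa (17): add. Components now {alpha,eta,iota,kappa,zeta} {epsilon,rho}
alpha—rho (20): add. Components now {alpha,epsilon,eta,iota,kappa,rho,zeta}
The 4th edge added is eta—iota.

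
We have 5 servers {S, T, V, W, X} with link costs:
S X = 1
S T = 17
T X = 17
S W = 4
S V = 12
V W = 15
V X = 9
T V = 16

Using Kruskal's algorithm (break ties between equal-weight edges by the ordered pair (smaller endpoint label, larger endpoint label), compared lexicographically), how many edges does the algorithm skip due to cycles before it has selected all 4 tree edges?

Sort edges by weight, then run Kruskal:
S X (1): add. Components now {W} {T} {S,X} {V}
S W (4): add. Components now {S,W,X} {T} {V}
V X (9): add. Components now {S,V,W,X} {T}
S V (12): skip — V and S already connected.
V W (15): skip — W and V already connected.
T V (16): add. Components now {S,T,V,W,X}
Edges rejected before the tree was complete: 2.

2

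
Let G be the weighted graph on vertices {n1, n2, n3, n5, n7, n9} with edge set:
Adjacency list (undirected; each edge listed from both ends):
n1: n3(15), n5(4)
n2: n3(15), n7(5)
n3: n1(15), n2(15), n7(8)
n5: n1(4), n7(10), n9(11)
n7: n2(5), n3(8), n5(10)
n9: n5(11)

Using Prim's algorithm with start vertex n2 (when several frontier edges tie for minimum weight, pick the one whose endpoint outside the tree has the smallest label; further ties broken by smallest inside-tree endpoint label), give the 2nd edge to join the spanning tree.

n3-n7

Prim's algorithm from n2:
Step 1: frontier [n2 n7 5, n2 n3 15] → take n2 n7 (5); add n7.
Step 2: frontier [n2 n3 15, n3 n7 8, n5 n7 10] → take n3 n7 (8); add n3.
Step 3: frontier [n1 n3 15, n5 n7 10] → take n5 n7 (10); add n5.
Step 4: frontier [n1 n3 15, n1 n5 4, n5 n9 11] → take n1 n5 (4); add n1.
Step 5: frontier [n5 n9 11] → take n5 n9 (11); add n9.
The 2nd edge added is n3 n7.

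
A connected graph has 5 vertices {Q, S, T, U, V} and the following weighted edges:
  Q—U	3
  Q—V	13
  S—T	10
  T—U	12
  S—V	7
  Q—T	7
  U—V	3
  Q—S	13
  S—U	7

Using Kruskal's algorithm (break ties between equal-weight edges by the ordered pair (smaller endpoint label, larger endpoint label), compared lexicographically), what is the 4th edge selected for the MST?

S-U

Kruskal: consider edges lightest-first.
Q—U (3): add — endpoints in different components.
U—V (3): add — endpoints in different components.
Q—T (7): add — endpoints in different components.
S—U (7): add — endpoints in different components.
The 4th edge added is S—U.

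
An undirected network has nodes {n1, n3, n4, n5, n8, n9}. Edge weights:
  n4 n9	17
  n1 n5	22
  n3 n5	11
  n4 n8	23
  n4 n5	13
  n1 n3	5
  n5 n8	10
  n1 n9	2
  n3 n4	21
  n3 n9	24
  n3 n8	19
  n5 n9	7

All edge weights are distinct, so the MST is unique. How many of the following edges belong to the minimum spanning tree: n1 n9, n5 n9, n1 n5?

Kruskal's algorithm — process edges by increasing weight (ties by edge label):
n1 n9 (2): add — endpoints in different components.
n1 n3 (5): add — endpoints in different components.
n5 n9 (7): add — endpoints in different components.
n5 n8 (10): add — endpoints in different components.
n3 n5 (11): skip — n3 and n5 already connected.
n4 n5 (13): add — endpoints in different components.
MST edge set: {n1 n9, n1 n3, n5 n9, n5 n8, n4 n5}.
Of the listed edges, {n1 n9, n5 n9} are in the MST → 2.

2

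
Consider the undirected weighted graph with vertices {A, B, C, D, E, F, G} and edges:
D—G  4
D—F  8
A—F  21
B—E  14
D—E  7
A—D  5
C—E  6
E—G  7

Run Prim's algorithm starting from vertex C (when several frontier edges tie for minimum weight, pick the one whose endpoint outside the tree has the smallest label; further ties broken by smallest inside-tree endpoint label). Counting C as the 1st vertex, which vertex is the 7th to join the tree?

B

Prim, starting at C.
Step 1: frontier [C—E 6] → take C—E (6); add E.
Step 2: frontier [D—E 7, E—G 7, B—E 14] → take D—E (7); add D.
Step 3: frontier [D—G 4, A—D 5, D—F 8, E—G 7, B—E 14] → take D—G (4); add G.
Step 4: frontier [A—D 5, D—F 8, B—E 14] → take A—D (5); add A.
Step 5: frontier [A—F 21, D—F 8, B—E 14] → take D—F (8); add F.
Step 6: frontier [B—E 14] → take B—E (14); add B.
Vertex order: C, E, D, G, A, F, B. The 7th vertex is B.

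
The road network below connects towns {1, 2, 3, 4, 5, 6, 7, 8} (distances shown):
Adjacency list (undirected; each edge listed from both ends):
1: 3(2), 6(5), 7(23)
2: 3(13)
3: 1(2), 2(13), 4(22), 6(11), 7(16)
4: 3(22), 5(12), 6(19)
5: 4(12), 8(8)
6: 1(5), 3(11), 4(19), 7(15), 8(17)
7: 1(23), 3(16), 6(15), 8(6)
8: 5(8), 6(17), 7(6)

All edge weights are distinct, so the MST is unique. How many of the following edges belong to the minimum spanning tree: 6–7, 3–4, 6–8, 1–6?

Kruskal: consider edges lightest-first.
1–3 (2): add — endpoints in different components.
1–6 (5): add — endpoints in different components.
7–8 (6): add — endpoints in different components.
5–8 (8): add — endpoints in different components.
3–6 (11): skip — 3 and 6 already connected.
4–5 (12): add — endpoints in different components.
2–3 (13): add — endpoints in different components.
6–7 (15): add — endpoints in different components.
MST edge set: {1–3, 1–6, 7–8, 5–8, 4–5, 2–3, 6–7}.
Of the listed edges, {6–7, 1–6} are in the MST → 2.

2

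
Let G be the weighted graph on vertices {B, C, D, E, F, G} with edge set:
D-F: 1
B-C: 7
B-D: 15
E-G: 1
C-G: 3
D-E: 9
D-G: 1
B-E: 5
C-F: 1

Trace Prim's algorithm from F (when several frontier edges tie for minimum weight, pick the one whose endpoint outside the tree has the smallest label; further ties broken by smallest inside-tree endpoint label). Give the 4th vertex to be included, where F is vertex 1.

Grow the tree from F using Prim:
Step 1: frontier [C-F 1, D-F 1] → take C-F (1); add C.
Step 2: frontier [C-G 3, B-C 7, D-F 1] → take D-F (1); add D.
Step 3: frontier [C-G 3, B-C 7, D-G 1, D-E 9, B-D 15] → take D-G (1); add G.
Step 4: frontier [B-C 7, D-E 9, B-D 15, E-G 1] → take E-G (1); add E.
Step 5: frontier [B-C 7, B-D 15, B-E 5] → take B-E (5); add B.
Vertex order: F, C, D, G, E, B. The 4th vertex is G.

G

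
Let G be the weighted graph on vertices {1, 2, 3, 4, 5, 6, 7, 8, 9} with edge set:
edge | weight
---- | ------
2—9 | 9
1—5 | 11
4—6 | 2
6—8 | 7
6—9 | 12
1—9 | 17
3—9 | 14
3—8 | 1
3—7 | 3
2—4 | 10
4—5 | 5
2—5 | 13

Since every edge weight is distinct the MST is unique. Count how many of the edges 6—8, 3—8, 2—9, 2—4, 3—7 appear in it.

Sort edges by weight, then run Kruskal:
3—8 (1): add — endpoints in different components.
4—6 (2): add — endpoints in different components.
3—7 (3): add — endpoints in different components.
4—5 (5): add — endpoints in different components.
6—8 (7): add — endpoints in different components.
2—9 (9): add — endpoints in different components.
2—4 (10): add — endpoints in different components.
1—5 (11): add — endpoints in different components.
MST edge set: {3—8, 4—6, 3—7, 4—5, 6—8, 2—9, 2—4, 1—5}.
Of the listed edges, {6—8, 3—8, 2—9, 2—4, 3—7} are in the MST → 5.

5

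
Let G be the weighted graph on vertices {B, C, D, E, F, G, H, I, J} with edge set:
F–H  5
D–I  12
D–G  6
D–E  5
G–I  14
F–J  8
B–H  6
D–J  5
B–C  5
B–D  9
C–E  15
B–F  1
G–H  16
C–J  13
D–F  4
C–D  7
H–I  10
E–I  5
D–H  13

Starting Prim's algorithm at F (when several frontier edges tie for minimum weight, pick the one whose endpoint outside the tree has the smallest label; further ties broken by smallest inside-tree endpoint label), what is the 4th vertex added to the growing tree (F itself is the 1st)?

Grow the tree from F using Prim:
Step 1: cheapest edge leaving the tree is B–F (1); add B.
Step 2: cheapest edge leaving the tree is D–F (4); add D.
Step 3: cheapest edge leaving the tree is B–C (5); add C.
Step 4: cheapest edge leaving the tree is D–E (5); add E.
Step 5: cheapest edge leaving the tree is F–H (5); add H.
Step 6: cheapest edge leaving the tree is E–I (5); add I.
Step 7: cheapest edge leaving the tree is D–J (5); add J.
Step 8: cheapest edge leaving the tree is D–G (6); add G.
Vertex order: F, B, D, C, E, H, I, J, G. The 4th vertex is C.

C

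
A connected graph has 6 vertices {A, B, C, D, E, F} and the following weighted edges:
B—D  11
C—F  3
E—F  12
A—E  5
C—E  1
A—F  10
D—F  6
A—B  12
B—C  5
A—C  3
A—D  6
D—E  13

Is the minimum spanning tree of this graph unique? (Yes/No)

No

Kruskal: consider edges lightest-first.
C—E (1): add — endpoints in different components.
A—C (3): add — endpoints in different components.
C—F (3): add — endpoints in different components.
A—E (5): skip — A and E already connected.
B—C (5): add — endpoints in different components.
A—D (6): add — endpoints in different components.
Non-tree edge D—F has weight 6, equal to the heaviest edge on its tree cycle — swapping gives another MST of the same weight. Not unique.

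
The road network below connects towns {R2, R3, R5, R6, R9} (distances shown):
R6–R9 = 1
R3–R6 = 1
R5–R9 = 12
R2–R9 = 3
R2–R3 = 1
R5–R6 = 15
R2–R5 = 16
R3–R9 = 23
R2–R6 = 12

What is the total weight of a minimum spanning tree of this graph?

15

Prim's algorithm from R9:
Step 1: frontier [R6–R9 1, R2–R9 3, R5–R9 12, R3–R9 23] → take R6–R9 (1); add R6.
Step 2: frontier [R3–R6 1, R2–R6 12, R5–R6 15, R2–R9 3, R5–R9 12, R3–R9 23] → take R3–R6 (1); add R3.
Step 3: frontier [R2–R3 1, R2–R6 12, R5–R6 15, R2–R9 3, R5–R9 12] → take R2–R3 (1); add R2.
Step 4: frontier [R2–R5 16, R5–R6 15, R5–R9 12] → take R5–R9 (12); add R5.
MST edges: R6–R9, R3–R6, R2–R3, R5–R9; total weight 1+1+1+12 = 15.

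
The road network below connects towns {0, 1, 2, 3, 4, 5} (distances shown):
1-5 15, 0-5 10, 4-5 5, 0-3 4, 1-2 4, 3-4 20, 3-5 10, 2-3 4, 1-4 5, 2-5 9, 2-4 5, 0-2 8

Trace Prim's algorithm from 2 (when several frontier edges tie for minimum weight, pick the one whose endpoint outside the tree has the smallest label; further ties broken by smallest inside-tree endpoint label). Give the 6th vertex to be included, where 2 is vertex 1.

5

Prim's algorithm from 2:
Step 1: frontier [1-2 4, 2-3 4, 2-4 5, 0-2 8, 2-5 9] → take 1-2 (4); add 1.
Step 2: frontier [1-4 5, 1-5 15, 2-3 4, 2-4 5, 0-2 8, 2-5 9] → take 2-3 (4); add 3.
Step 3: frontier [1-4 5, 1-5 15, 2-4 5, 0-2 8, 2-5 9, 0-3 4, 3-5 10, 3-4 20] → take 0-3 (4); add 0.
Step 4: frontier [0-5 10, 1-4 5, 1-5 15, 2-4 5, 2-5 9, 3-5 10, 3-4 20] → take 1-4 (5); add 4.
Step 5: frontier [0-5 10, 1-5 15, 2-5 9, 3-5 10, 4-5 5] → take 4-5 (5); add 5.
Vertex order: 2, 1, 3, 0, 4, 5. The 6th vertex is 5.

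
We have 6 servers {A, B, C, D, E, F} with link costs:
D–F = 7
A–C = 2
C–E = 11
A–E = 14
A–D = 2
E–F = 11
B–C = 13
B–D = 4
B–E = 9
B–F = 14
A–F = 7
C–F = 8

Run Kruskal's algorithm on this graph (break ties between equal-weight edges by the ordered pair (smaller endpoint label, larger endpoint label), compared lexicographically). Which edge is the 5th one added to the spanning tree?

Kruskal: consider edges lightest-first.
A–C (2): add — endpoints in different components.
A–D (2): add — endpoints in different components.
B–D (4): add — endpoints in different components.
A–F (7): add — endpoints in different components.
D–F (7): skip — D and F already connected.
C–F (8): skip — C and F already connected.
B–E (9): add — endpoints in different components.
The 5th edge added is B–E.

B-E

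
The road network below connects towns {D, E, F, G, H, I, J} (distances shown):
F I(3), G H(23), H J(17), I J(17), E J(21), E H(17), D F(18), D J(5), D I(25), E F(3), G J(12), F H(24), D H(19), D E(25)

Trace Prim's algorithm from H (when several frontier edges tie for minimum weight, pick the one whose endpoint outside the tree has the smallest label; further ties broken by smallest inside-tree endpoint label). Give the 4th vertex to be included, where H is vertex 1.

I

Prim, starting at H.
Step 1: cheapest edge leaving the tree is E H (17); add E.
Step 2: cheapest edge leaving the tree is E F (3); add F.
Step 3: cheapest edge leaving the tree is F I (3); add I.
Step 4: cheapest edge leaving the tree is H J (17); add J.
Step 5: cheapest edge leaving the tree is D J (5); add D.
Step 6: cheapest edge leaving the tree is G J (12); add G.
Vertex order: H, E, F, I, J, D, G. The 4th vertex is I.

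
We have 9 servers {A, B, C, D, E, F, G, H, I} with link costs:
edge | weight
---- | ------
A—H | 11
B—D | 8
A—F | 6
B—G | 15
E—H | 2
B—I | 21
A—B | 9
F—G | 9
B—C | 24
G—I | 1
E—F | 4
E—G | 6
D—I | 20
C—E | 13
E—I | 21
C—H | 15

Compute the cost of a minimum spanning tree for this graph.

49

Prim, starting at B.
Step 1: cheapest edge leaving the tree is B—D (8); add D.
Step 2: cheapest edge leaving the tree is A—B (9); add A.
Step 3: cheapest edge leaving the tree is A—F (6); add F.
Step 4: cheapest edge leaving the tree is E—F (4); add E.
Step 5: cheapest edge leaving the tree is E—H (2); add H.
Step 6: cheapest edge leaving the tree is E—G (6); add G.
Step 7: cheapest edge leaving the tree is G—I (1); add I.
Step 8: cheapest edge leaving the tree is C—E (13); add C.
MST edges: B—D, A—B, A—F, E—F, E—H, E—G, G—I, C—E; total weight 8+9+6+4+2+6+1+13 = 49.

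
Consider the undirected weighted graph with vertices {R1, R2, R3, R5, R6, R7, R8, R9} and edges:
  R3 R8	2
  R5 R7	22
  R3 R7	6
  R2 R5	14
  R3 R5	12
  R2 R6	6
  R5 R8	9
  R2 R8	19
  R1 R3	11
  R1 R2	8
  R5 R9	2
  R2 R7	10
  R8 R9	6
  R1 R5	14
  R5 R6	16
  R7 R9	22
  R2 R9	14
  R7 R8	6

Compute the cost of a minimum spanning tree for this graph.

Grow the tree from R5 using Prim:
Step 1: cheapest edge leaving the tree is R5 R9 (2); add R9.
Step 2: cheapest edge leaving the tree is R8 R9 (6); add R8.
Step 3: cheapest edge leaving the tree is R3 R8 (2); add R3.
Step 4: cheapest edge leaving the tree is R3 R7 (6); add R7.
Step 5: cheapest edge leaving the tree is R2 R7 (10); add R2.
Step 6: cheapest edge leaving the tree is R2 R6 (6); add R6.
Step 7: cheapest edge leaving the tree is R1 R2 (8); add R1.
MST edges: R5 R9, R8 R9, R3 R8, R3 R7, R2 R7, R2 R6, R1 R2; total weight 2+6+2+6+10+6+8 = 40.

40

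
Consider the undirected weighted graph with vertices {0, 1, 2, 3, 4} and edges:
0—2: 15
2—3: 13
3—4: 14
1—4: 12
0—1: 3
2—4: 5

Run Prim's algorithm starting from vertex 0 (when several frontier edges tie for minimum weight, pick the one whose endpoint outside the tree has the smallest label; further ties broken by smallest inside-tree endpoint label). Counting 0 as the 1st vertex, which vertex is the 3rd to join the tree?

Prim's algorithm from 0:
Step 1: frontier [0—1 3, 0—2 15] → take 0—1 (3); add 1.
Step 2: frontier [0—2 15, 1—4 12] → take 1—4 (12); add 4.
Step 3: frontier [0—2 15, 2—4 5, 3—4 14] → take 2—4 (5); add 2.
Step 4: frontier [2—3 13, 3—4 14] → take 2—3 (13); add 3.
Vertex order: 0, 1, 4, 2, 3. The 3rd vertex is 4.

4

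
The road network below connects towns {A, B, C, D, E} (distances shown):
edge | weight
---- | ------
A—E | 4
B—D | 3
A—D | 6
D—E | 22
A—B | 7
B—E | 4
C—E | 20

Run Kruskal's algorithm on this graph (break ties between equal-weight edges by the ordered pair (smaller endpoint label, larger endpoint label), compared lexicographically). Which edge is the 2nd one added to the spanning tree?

A-E

Kruskal's algorithm — process edges by increasing weight (ties by edge label):
B—D (3): add — endpoints in different components.
A—E (4): add — endpoints in different components.
B—E (4): add — endpoints in different components.
A—D (6): skip — A and D already connected.
A—B (7): skip — A and B already connected.
C—E (20): add — endpoints in different components.
The 2nd edge added is A—E.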